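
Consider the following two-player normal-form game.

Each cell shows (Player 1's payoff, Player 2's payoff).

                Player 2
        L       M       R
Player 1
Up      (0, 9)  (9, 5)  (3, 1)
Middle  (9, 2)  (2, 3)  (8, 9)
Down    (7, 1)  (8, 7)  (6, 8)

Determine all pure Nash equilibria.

Mark each player's best response to every combination of opponents' strategies; a profile where every player is best-responding is a pure Nash equilibrium.
Player 1 against L: payoffs 0, 9, 7 → best response Middle.
Player 1 against M: payoffs 9, 2, 8 → best response Up.
Player 1 against R: payoffs 3, 8, 6 → best response Middle.
Player 2 against Up: payoffs 9, 5, 1 → best response L.
Player 2 against Middle: payoffs 2, 3, 9 → best response R.
Player 2 against Down: payoffs 1, 7, 8 → best response R.
Mutual best responses: (Middle, R).

Pure NE: (Middle, R)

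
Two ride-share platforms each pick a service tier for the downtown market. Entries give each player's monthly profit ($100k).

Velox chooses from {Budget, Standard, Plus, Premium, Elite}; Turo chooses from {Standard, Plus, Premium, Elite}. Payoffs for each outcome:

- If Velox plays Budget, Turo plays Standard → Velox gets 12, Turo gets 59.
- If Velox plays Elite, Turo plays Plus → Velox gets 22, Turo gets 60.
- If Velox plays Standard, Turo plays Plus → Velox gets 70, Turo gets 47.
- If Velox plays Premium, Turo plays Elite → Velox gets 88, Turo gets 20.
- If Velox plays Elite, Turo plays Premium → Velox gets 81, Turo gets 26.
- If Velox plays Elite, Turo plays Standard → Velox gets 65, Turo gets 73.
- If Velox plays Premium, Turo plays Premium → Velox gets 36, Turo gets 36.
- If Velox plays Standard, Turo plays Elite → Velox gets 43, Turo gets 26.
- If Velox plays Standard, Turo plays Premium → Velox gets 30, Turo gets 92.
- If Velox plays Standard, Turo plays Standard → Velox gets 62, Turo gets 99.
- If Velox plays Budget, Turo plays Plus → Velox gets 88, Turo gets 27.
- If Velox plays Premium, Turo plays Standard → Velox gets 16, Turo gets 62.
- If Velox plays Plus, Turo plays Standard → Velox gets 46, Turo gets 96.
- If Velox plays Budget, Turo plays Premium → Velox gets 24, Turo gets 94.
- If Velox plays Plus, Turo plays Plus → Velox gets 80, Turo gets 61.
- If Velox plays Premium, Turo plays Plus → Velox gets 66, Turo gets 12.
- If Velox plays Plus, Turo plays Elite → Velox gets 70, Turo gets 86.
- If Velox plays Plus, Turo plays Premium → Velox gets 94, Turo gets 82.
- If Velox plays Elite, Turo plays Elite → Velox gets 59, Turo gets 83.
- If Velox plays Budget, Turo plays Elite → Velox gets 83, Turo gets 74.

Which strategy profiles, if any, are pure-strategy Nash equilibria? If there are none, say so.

No pure-strategy Nash equilibrium.

(Budget, Standard): Velox can switch to Standard (12 → 62). Not NE.
(Budget, Plus): Turo can switch to Standard (27 → 59). Not NE.
(Budget, Premium): Velox can switch to Standard (24 → 30). Not NE.
(Budget, Elite): Velox can switch to Premium (83 → 88). Not NE.
(Standard, Standard): Velox can switch to Elite (62 → 65). Not NE.
(Standard, Plus): Velox can switch to Budget (70 → 88). Not NE.
(Standard, Premium): Velox can switch to Plus (30 → 94). Not NE.
(Standard, Elite): Velox can switch to Budget (43 → 83). Not NE.
(Plus, Standard): Velox can switch to Standard (46 → 62). Not NE.
(Plus, Plus): Velox can switch to Budget (80 → 88). Not NE.
(The remaining 10 profiles each have a profitable deviation by the same check.)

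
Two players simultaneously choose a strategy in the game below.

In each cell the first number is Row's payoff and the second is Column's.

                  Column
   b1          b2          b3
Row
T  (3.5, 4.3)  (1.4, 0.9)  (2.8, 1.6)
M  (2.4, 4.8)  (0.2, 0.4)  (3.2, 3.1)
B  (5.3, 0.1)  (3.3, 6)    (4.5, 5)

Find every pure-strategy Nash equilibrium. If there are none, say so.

(T, b1): Row can switch to B (3.5 → 5.3). Not NE.
(T, b2): Row can switch to B (1.4 → 3.3). Not NE.
(T, b3): Row can switch to M (2.8 → 3.2). Not NE.
(M, b1): Row can switch to T (2.4 → 3.5). Not NE.
(M, b2): Row can switch to T (0.2 → 1.4). Not NE.
(M, b3): Row can switch to B (3.2 → 4.5). Not NE.
(B, b2): Row gets 3.3, best alternative 1.4; Column gets 6, best alternative 5. No profitable deviation — NE.
(The remaining 2 profiles each have a profitable deviation by the same check.)

The unique pure-strategy Nash equilibrium is (B, b2).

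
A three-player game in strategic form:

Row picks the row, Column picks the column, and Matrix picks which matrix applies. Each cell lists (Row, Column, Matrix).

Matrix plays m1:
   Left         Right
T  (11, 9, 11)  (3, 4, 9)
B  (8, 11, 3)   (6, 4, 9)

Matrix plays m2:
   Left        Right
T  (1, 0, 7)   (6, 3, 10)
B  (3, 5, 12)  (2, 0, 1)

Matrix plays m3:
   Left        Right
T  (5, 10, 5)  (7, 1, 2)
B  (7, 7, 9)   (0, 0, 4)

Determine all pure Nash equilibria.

Row against (Left, m1): payoffs 11, 8 → best response T.
Row against (Left, m2): payoffs 1, 3 → best response B.
Row against (Left, m3): payoffs 5, 7 → best response B.
Row against (Right, m1): payoffs 3, 6 → best response B.
Row against (Right, m2): payoffs 6, 2 → best response T.
Row against (Right, m3): payoffs 7, 0 → best response T.
Column against (T, m1): payoffs 9, 4 → best response Left.
Column against (T, m2): payoffs 0, 3 → best response Right.
Column against (T, m3): payoffs 10, 1 → best response Left.
Column against (B, m1): payoffs 11, 4 → best response Left.
Column against (B, m2): payoffs 5, 0 → best response Left.
Column against (B, m3): payoffs 7, 0 → best response Left.
Matrix against (T, Left): payoffs 11, 7, 5 → best response m1.
Matrix against (T, Right): payoffs 9, 10, 2 → best response m2.
Matrix against (B, Left): payoffs 3, 12, 9 → best response m2.
Matrix against (B, Right): payoffs 9, 1, 4 → best response m1.
Mutual best responses: (T, Left, m1); (T, Right, m2); (B, Left, m2).

The pure Nash equilibria are (T, Left, m1), (T, Right, m2), (B, Left, m2).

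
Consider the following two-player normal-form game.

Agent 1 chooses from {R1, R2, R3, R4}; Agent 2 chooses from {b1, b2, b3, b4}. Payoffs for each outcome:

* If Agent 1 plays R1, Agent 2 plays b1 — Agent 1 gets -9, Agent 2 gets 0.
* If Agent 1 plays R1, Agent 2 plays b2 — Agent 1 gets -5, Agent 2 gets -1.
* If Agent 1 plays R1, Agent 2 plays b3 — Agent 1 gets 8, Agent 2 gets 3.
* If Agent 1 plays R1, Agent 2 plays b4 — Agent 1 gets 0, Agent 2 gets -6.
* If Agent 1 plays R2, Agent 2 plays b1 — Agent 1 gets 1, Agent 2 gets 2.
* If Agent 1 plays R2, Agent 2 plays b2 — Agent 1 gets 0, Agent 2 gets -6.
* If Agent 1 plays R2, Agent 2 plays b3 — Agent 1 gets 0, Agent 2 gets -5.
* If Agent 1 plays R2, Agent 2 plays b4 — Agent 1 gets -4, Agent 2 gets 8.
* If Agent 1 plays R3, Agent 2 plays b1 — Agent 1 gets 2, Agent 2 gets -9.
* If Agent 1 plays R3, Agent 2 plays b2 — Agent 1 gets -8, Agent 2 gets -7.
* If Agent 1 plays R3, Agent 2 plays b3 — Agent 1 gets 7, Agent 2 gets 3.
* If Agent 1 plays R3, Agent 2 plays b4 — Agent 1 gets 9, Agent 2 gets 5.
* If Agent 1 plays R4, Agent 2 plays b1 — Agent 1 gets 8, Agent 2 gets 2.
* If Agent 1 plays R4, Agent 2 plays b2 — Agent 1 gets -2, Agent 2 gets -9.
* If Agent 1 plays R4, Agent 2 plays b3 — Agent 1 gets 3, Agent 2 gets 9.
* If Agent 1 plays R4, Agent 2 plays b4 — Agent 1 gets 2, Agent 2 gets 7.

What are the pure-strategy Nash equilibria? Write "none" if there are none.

The pure Nash equilibria are (R1, b3), (R3, b4).

Agent 1 against b1: payoffs -9, 1, 2, 8 → best response R4.
Agent 1 against b2: payoffs -5, 0, -8, -2 → best response R2.
Agent 1 against b3: payoffs 8, 0, 7, 3 → best response R1.
Agent 1 against b4: payoffs 0, -4, 9, 2 → best response R3.
Agent 2 against R1: payoffs 0, -1, 3, -6 → best response b3.
Agent 2 against R2: payoffs 2, -6, -5, 8 → best response b4.
Agent 2 against R3: payoffs -9, -7, 3, 5 → best response b4.
Agent 2 against R4: payoffs 2, -9, 9, 7 → best response b3.
Mutual best responses: (R1, b3); (R3, b4).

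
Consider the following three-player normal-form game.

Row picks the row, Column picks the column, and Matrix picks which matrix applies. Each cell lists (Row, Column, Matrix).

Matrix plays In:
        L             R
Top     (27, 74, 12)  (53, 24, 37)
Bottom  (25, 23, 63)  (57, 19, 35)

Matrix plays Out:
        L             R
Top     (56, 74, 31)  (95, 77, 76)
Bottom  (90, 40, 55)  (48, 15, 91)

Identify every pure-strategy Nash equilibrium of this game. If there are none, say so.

(Top, R, Out)

(Top, L, In): Matrix can switch to Out (12 → 31). Not NE.
(Top, L, Out): Row can switch to Bottom (56 → 90). Not NE.
(Top, R, In): Row can switch to Bottom (53 → 57). Not NE.
(Top, R, Out): Row gets 95, best alternative 48; Column gets 77, best alternative 74; Matrix gets 76, best alternative 37. No profitable deviation — NE.
(Bottom, L, In): Row can switch to Top (25 → 27). Not NE.
(Bottom, L, Out): Matrix can switch to In (55 → 63). Not NE.
(Bottom, R, In): Column can switch to L (19 → 23). Not NE.
(Bottom, R, Out): Row can switch to Top (48 → 95). Not NE.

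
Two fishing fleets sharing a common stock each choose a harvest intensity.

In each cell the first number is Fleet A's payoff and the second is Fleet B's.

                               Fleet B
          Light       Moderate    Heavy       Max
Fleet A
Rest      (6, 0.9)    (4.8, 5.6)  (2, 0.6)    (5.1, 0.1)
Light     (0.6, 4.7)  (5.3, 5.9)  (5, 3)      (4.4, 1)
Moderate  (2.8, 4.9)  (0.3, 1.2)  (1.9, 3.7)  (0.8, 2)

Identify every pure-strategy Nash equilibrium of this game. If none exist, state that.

Fleet A against Light: payoffs 6, 0.6, 2.8 → best response Rest.
Fleet A against Moderate: payoffs 4.8, 5.3, 0.3 → best response Light.
Fleet A against Heavy: payoffs 2, 5, 1.9 → best response Light.
Fleet A against Max: payoffs 5.1, 4.4, 0.8 → best response Rest.
Fleet B against Rest: payoffs 0.9, 5.6, 0.6, 0.1 → best response Moderate.
Fleet B against Light: payoffs 4.7, 5.9, 3, 1 → best response Moderate.
Fleet B against Moderate: payoffs 4.9, 1.2, 3.7, 2 → best response Light.
Mutual best responses: (Light, Moderate).

Pure NE: (Light, Moderate)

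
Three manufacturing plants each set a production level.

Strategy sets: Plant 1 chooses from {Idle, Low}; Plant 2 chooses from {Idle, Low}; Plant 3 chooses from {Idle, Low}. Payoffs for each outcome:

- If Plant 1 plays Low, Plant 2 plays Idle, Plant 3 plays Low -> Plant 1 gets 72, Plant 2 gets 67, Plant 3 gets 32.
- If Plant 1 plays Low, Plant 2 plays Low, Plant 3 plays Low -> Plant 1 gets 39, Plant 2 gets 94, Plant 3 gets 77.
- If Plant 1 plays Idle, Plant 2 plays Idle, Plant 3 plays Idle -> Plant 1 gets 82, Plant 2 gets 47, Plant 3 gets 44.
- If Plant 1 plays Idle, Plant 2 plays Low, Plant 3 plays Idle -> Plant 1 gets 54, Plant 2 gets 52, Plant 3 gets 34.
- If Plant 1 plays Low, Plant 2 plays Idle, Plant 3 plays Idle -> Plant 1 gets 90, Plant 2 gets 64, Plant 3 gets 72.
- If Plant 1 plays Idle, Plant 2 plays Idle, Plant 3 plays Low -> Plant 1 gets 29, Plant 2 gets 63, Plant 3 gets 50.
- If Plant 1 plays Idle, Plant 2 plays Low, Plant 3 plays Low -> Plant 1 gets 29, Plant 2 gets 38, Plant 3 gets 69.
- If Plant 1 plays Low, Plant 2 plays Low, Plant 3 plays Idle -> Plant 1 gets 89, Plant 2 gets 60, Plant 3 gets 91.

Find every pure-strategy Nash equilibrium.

(Idle, Idle, Idle): Plant 1 can switch to Low (82 → 90). Not NE.
(Idle, Idle, Low): Plant 1 can switch to Low (29 → 72). Not NE.
(Idle, Low, Idle): Plant 1 can switch to Low (54 → 89). Not NE.
(Idle, Low, Low): Plant 1 can switch to Low (29 → 39). Not NE.
(Low, Idle, Idle): Plant 1 gets 90, best alternative 82; Plant 2 gets 64, best alternative 60; Plant 3 gets 72, best alternative 32. No profitable deviation — NE.
(Low, Idle, Low): Plant 2 can switch to Low (67 → 94). Not NE.
(Low, Low, Idle): Plant 2 can switch to Idle (60 → 64). Not NE.
(Low, Low, Low): Plant 3 can switch to Idle (77 → 91). Not NE.

Pure NE: (Low, Idle, Idle)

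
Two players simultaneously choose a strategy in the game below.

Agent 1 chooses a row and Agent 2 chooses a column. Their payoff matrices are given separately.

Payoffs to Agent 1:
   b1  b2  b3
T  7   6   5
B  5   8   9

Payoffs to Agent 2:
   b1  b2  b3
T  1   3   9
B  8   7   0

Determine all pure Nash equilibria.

There is no pure-strategy Nash equilibrium.

(T, b1): Agent 2 can switch to b2 (1 → 3). Not NE.
(T, b2): Agent 1 can switch to B (6 → 8). Not NE.
(T, b3): Agent 1 can switch to B (5 → 9). Not NE.
(B, b1): Agent 1 can switch to T (5 → 7). Not NE.
(B, b2): Agent 2 can switch to b1 (7 → 8). Not NE.
(B, b3): Agent 2 can switch to b1 (0 → 8). Not NE.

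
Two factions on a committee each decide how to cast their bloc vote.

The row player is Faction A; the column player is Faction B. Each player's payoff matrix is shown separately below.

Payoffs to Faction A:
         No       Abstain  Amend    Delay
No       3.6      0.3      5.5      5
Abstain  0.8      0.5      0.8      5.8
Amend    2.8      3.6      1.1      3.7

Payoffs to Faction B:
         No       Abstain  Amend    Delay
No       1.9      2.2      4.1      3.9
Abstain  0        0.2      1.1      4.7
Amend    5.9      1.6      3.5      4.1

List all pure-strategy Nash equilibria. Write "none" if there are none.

(No, No): Faction B can switch to Abstain (1.9 → 2.2). Not NE.
(No, Abstain): Faction A can switch to Abstain (0.3 → 0.5). Not NE.
(No, Amend): Faction A gets 5.5, best alternative 1.1; Faction B gets 4.1, best alternative 3.9. No profitable deviation — NE.
(No, Delay): Faction A can switch to Abstain (5 → 5.8). Not NE.
(Abstain, No): Faction A can switch to No (0.8 → 3.6). Not NE.
(Abstain, Abstain): Faction A can switch to Amend (0.5 → 3.6). Not NE.
(Abstain, Amend): Faction A can switch to No (0.8 → 5.5). Not NE.
(Abstain, Delay): Faction A gets 5.8, best alternative 5; Faction B gets 4.7, best alternative 1.1. No profitable deviation — NE.
(The remaining 4 profiles each have a profitable deviation by the same check.)

Pure-strategy Nash equilibria: (No, Amend) and (Abstain, Delay)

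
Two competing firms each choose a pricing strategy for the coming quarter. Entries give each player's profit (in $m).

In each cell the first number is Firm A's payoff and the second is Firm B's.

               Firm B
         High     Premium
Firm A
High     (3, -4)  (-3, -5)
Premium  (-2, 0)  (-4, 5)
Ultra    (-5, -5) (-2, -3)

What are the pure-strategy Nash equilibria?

(High, High), (Ultra, Premium)

Check each profile: it is a Nash equilibrium iff no player can strictly gain by switching unilaterally.
(High, High): Firm A gets 3, best alternative -2; Firm B gets -4, best alternative -5. No profitable deviation — NE.
(High, Premium): Firm A can switch to Ultra (-3 → -2). Not NE.
(Premium, High): Firm A can switch to High (-2 → 3). Not NE.
(Premium, Premium): Firm A can switch to High (-4 → -3). Not NE.
(Ultra, High): Firm A can switch to High (-5 → 3). Not NE.
(Ultra, Premium): Firm A gets -2, best alternative -3; Firm B gets -3, best alternative -5. No profitable deviation — NE.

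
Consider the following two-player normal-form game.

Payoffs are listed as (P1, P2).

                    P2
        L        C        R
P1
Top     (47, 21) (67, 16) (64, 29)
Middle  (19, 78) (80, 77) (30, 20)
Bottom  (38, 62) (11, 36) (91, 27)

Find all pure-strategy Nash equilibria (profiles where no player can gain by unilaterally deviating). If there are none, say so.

P1 against L: payoffs 47, 19, 38 → best response Top.
P1 against C: payoffs 67, 80, 11 → best response Middle.
P1 against R: payoffs 64, 30, 91 → best response Bottom.
P2 against Top: payoffs 21, 16, 29 → best response R.
P2 against Middle: payoffs 78, 77, 20 → best response L.
P2 against Bottom: payoffs 62, 36, 27 → best response L.
No profile is a mutual best response for all players.

No pure-strategy Nash equilibrium.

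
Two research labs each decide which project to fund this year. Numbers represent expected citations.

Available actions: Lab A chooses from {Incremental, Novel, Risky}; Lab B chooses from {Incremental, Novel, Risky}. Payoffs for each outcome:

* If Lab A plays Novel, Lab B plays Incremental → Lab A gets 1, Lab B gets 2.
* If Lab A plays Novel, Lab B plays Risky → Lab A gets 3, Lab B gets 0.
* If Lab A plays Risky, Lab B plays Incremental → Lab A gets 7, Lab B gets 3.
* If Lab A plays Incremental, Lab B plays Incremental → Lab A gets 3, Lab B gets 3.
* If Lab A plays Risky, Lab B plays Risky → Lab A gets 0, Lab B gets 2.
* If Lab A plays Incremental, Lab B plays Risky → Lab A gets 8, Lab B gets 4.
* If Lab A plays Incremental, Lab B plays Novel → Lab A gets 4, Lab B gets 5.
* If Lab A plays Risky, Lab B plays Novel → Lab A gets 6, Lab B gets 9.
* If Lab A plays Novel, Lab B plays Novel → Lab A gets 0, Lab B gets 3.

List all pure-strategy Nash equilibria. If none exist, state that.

Lab A against Incremental: payoffs 3, 1, 7 → best response Risky.
Lab A against Novel: payoffs 4, 0, 6 → best response Risky.
Lab A against Risky: payoffs 8, 3, 0 → best response Incremental.
Lab B against Incremental: payoffs 3, 5, 4 → best response Novel.
Lab B against Novel: payoffs 2, 3, 0 → best response Novel.
Lab B against Risky: payoffs 3, 9, 2 → best response Novel.
Mutual best responses: (Risky, Novel).

The unique pure-strategy Nash equilibrium is (Risky, Novel).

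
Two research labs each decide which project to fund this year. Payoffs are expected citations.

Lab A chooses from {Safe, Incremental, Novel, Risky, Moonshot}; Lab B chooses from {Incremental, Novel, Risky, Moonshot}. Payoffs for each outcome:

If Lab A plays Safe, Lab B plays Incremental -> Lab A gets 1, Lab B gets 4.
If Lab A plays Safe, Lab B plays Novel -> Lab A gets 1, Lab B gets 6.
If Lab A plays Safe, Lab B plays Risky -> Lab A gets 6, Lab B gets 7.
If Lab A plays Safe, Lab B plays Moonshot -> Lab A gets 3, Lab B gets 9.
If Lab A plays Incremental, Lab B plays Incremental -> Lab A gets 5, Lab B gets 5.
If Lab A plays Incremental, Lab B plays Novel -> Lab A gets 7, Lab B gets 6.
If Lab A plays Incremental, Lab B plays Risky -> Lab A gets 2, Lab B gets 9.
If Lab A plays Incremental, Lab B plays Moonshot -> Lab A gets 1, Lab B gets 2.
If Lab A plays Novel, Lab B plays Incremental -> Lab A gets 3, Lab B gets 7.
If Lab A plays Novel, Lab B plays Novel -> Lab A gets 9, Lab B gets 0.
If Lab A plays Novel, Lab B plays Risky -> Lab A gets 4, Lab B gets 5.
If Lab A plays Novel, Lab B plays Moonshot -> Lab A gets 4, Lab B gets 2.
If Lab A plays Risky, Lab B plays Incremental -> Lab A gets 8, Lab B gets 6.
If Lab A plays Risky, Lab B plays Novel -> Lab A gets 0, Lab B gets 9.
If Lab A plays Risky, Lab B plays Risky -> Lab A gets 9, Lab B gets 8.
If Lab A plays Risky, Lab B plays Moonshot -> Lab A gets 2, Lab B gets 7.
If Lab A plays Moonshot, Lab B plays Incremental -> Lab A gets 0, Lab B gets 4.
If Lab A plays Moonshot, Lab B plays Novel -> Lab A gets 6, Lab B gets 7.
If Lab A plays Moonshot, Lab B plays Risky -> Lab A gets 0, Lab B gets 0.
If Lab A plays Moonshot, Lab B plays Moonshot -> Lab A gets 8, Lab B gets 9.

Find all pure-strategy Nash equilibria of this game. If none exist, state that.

Lab A against Incremental: payoffs 1, 5, 3, 8, 0 → best response Risky.
Lab A against Novel: payoffs 1, 7, 9, 0, 6 → best response Novel.
Lab A against Risky: payoffs 6, 2, 4, 9, 0 → best response Risky.
Lab A against Moonshot: payoffs 3, 1, 4, 2, 8 → best response Moonshot.
Lab B against Safe: payoffs 4, 6, 7, 9 → best response Moonshot.
Lab B against Incremental: payoffs 5, 6, 9, 2 → best response Risky.
Lab B against Novel: payoffs 7, 0, 5, 2 → best response Incremental.
Lab B against Risky: payoffs 6, 9, 8, 7 → best response Novel.
Lab B against Moonshot: payoffs 4, 7, 0, 9 → best response Moonshot.
Mutual best responses: (Moonshot, Moonshot).

Pure NE: (Moonshot, Moonshot)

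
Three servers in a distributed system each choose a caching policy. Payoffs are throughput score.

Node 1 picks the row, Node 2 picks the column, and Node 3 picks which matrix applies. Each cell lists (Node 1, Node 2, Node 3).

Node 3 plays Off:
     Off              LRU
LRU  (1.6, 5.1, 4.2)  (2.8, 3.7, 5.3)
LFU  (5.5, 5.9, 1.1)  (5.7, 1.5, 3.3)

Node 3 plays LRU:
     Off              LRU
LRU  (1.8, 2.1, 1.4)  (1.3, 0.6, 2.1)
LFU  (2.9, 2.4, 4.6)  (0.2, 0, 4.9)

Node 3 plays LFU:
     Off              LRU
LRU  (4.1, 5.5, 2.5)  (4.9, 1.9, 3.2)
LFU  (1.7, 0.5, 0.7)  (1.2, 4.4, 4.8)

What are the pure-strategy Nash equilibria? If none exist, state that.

(LRU, Off, Off): Node 1 can switch to LFU (1.6 → 5.5). Not NE.
(LRU, Off, LRU): Node 1 can switch to LFU (1.8 → 2.9). Not NE.
(LRU, Off, LFU): Node 3 can switch to Off (2.5 → 4.2). Not NE.
(LRU, LRU, Off): Node 1 can switch to LFU (2.8 → 5.7). Not NE.
(LRU, LRU, LRU): Node 2 can switch to Off (0.6 → 2.1). Not NE.
(LRU, LRU, LFU): Node 2 can switch to Off (1.9 → 5.5). Not NE.
(LFU, Off, LRU): Node 1 gets 2.9, best alternative 1.8; Node 2 gets 2.4, best alternative 0; Node 3 gets 4.6, best alternative 1.1. No profitable deviation — NE.
(The remaining 5 profiles each have a profitable deviation by the same check.)

(LFU, Off, LRU)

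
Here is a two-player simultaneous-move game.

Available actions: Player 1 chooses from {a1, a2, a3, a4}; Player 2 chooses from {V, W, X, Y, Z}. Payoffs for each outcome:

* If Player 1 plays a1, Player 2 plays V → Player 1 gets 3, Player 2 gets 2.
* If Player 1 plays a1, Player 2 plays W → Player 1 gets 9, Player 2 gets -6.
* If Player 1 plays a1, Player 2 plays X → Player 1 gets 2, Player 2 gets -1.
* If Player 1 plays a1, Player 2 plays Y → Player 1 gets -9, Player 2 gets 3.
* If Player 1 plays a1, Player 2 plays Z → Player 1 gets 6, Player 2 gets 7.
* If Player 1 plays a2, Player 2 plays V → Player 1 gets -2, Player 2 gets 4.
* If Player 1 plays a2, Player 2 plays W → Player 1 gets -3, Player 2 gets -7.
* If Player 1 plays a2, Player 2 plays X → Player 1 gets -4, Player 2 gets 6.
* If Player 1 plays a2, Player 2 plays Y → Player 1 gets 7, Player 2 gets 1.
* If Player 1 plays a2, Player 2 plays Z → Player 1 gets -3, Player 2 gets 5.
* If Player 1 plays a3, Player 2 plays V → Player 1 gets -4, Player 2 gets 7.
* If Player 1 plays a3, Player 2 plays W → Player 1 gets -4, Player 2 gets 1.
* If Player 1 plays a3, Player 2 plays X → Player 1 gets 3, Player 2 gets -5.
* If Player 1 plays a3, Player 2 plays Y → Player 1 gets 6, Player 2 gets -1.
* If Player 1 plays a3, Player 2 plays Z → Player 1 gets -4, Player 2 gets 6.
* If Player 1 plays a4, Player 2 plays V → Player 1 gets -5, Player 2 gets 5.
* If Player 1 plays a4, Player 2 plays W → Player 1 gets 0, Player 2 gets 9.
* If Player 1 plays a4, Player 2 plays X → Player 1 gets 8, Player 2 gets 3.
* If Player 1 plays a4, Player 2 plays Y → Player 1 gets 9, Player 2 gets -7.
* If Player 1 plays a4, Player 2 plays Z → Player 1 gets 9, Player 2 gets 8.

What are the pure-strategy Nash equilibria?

Player 1 against V: payoffs 3, -2, -4, -5 → best response a1.
Player 1 against W: payoffs 9, -3, -4, 0 → best response a1.
Player 1 against X: payoffs 2, -4, 3, 8 → best response a4.
Player 1 against Y: payoffs -9, 7, 6, 9 → best response a4.
Player 1 against Z: payoffs 6, -3, -4, 9 → best response a4.
Player 2 against a1: payoffs 2, -6, -1, 3, 7 → best response Z.
Player 2 against a2: payoffs 4, -7, 6, 1, 5 → best response X.
Player 2 against a3: payoffs 7, 1, -5, -1, 6 → best response V.
Player 2 against a4: payoffs 5, 9, 3, -7, 8 → best response W.
No profile is a mutual best response for all players.

No pure-strategy Nash equilibrium.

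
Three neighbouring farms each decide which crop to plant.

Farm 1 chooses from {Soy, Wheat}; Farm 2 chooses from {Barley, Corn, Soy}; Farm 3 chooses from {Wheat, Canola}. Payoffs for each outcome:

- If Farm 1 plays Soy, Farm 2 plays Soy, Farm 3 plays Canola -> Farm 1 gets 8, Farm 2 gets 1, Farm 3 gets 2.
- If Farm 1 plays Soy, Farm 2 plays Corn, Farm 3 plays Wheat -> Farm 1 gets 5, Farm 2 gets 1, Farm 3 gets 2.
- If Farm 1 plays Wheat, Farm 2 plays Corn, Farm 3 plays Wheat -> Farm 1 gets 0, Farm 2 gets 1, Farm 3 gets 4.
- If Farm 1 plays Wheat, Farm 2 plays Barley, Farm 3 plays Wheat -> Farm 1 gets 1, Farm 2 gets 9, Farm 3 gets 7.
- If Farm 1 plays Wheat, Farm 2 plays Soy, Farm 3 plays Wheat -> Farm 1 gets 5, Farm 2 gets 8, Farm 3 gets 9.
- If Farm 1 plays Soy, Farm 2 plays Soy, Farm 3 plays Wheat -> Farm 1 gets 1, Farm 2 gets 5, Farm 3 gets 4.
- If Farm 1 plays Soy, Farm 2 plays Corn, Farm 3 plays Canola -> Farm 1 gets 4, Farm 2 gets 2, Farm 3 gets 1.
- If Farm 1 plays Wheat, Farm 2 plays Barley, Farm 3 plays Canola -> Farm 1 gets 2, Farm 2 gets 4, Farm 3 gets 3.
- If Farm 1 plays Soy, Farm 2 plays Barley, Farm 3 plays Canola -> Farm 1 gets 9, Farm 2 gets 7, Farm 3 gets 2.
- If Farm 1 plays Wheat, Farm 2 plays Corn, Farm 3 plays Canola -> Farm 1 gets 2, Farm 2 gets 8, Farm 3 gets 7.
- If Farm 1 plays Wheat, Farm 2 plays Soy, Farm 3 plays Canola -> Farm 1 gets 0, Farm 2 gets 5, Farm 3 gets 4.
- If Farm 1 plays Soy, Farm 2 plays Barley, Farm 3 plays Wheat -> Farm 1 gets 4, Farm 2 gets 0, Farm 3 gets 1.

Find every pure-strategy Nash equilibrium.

(Soy, Barley, Canola)

For each player, find the best response to each opponent profile; mutual best responses are the pure NE.
Farm 1 against (Barley, Wheat): payoffs 4, 1 → best response Soy.
Farm 1 against (Barley, Canola): payoffs 9, 2 → best response Soy.
Farm 1 against (Corn, Wheat): payoffs 5, 0 → best response Soy.
Farm 1 against (Corn, Canola): payoffs 4, 2 → best response Soy.
Farm 1 against (Soy, Wheat): payoffs 1, 5 → best response Wheat.
Farm 1 against (Soy, Canola): payoffs 8, 0 → best response Soy.
Farm 2 against (Soy, Wheat): payoffs 0, 1, 5 → best response Soy.
Farm 2 against (Soy, Canola): payoffs 7, 2, 1 → best response Barley.
Farm 2 against (Wheat, Wheat): payoffs 9, 1, 8 → best response Barley.
Farm 2 against (Wheat, Canola): payoffs 4, 8, 5 → best response Corn.
Farm 3 against (Soy, Barley): payoffs 1, 2 → best response Canola.
Farm 3 against (Soy, Corn): payoffs 2, 1 → best response Wheat.
Farm 3 against (Soy, Soy): payoffs 4, 2 → best response Wheat.
Farm 3 against (Wheat, Barley): payoffs 7, 3 → best response Wheat.
Farm 3 against (Wheat, Corn): payoffs 4, 7 → best response Canola.
Farm 3 against (Wheat, Soy): payoffs 9, 4 → best response Wheat.
Mutual best responses: (Soy, Barley, Canola).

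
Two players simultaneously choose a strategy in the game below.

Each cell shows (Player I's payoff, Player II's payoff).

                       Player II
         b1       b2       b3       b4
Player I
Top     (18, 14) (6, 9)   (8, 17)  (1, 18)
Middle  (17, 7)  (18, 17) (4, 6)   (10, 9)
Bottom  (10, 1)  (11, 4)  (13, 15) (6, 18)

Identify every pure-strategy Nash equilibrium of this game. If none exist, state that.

Player I against b1: payoffs 18, 17, 10 → best response Top.
Player I against b2: payoffs 6, 18, 11 → best response Middle.
Player I against b3: payoffs 8, 4, 13 → best response Bottom.
Player I against b4: payoffs 1, 10, 6 → best response Middle.
Player II against Top: payoffs 14, 9, 17, 18 → best response b4.
Player II against Middle: payoffs 7, 17, 6, 9 → best response b2.
Player II against Bottom: payoffs 1, 4, 15, 18 → best response b4.
Mutual best responses: (Middle, b2).

Pure NE: (Middle, b2)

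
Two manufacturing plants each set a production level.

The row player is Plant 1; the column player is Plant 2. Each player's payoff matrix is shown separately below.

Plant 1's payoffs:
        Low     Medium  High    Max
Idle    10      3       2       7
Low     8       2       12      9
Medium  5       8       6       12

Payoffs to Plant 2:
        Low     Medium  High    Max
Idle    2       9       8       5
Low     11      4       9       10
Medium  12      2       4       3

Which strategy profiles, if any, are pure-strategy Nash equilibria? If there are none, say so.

Plant 1 against Low: payoffs 10, 8, 5 → best response Idle.
Plant 1 against Medium: payoffs 3, 2, 8 → best response Medium.
Plant 1 against High: payoffs 2, 12, 6 → best response Low.
Plant 1 against Max: payoffs 7, 9, 12 → best response Medium.
Plant 2 against Idle: payoffs 2, 9, 8, 5 → best response Medium.
Plant 2 against Low: payoffs 11, 4, 9, 10 → best response Low.
Plant 2 against Medium: payoffs 12, 2, 4, 3 → best response Low.
No profile is a mutual best response for all players.

none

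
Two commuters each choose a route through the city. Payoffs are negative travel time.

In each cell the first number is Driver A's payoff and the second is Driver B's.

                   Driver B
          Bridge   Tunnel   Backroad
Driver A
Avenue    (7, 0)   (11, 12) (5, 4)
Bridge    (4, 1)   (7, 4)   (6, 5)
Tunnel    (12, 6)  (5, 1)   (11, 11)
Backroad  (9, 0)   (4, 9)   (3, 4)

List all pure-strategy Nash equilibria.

(Avenue, Tunnel); (Tunnel, Backroad)

For each player, find the best response to each opponent profile; mutual best responses are the pure NE.
Driver A against Bridge: payoffs 7, 4, 12, 9 → best response Tunnel.
Driver A against Tunnel: payoffs 11, 7, 5, 4 → best response Avenue.
Driver A against Backroad: payoffs 5, 6, 11, 3 → best response Tunnel.
Driver B against Avenue: payoffs 0, 12, 4 → best response Tunnel.
Driver B against Bridge: payoffs 1, 4, 5 → best response Backroad.
Driver B against Tunnel: payoffs 6, 1, 11 → best response Backroad.
Driver B against Backroad: payoffs 0, 9, 4 → best response Tunnel.
Mutual best responses: (Avenue, Tunnel); (Tunnel, Backroad).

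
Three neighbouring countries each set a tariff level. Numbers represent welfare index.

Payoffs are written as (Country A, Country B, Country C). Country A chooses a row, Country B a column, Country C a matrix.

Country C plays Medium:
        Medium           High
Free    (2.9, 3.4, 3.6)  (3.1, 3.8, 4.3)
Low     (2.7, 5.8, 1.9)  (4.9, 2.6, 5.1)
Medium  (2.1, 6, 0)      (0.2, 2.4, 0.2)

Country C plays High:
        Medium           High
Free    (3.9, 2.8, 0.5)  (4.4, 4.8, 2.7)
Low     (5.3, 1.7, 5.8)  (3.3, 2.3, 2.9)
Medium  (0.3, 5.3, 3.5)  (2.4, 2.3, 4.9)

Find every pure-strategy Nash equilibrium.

There is no pure-strategy Nash equilibrium.

(Free, Medium, Medium): Country B can switch to High (3.4 → 3.8). Not NE.
(Free, Medium, High): Country A can switch to Low (3.9 → 5.3). Not NE.
(Free, High, Medium): Country A can switch to Low (3.1 → 4.9). Not NE.
(Free, High, High): Country C can switch to Medium (2.7 → 4.3). Not NE.
(Low, Medium, Medium): Country A can switch to Free (2.7 → 2.9). Not NE.
(Low, Medium, High): Country B can switch to High (1.7 → 2.3). Not NE.
(Low, High, Medium): Country B can switch to Medium (2.6 → 5.8). Not NE.
(Low, High, High): Country A can switch to Free (3.3 → 4.4). Not NE.
(Medium, Medium, Medium): Country A can switch to Free (2.1 → 2.9). Not NE.
(Medium, Medium, High): Country A can switch to Free (0.3 → 3.9). Not NE.
(The remaining 2 profiles each have a profitable deviation by the same check.)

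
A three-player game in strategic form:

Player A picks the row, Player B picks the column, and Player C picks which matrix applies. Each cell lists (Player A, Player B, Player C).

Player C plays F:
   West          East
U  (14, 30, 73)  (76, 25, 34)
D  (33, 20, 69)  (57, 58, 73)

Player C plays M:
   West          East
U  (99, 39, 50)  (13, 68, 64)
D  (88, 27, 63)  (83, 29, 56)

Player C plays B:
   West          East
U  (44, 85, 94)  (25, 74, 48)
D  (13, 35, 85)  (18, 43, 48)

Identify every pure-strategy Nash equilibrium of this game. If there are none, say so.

The unique pure-strategy Nash equilibrium is (U, West, B).

Player A against (West, F): payoffs 14, 33 → best response D.
Player A against (West, M): payoffs 99, 88 → best response U.
Player A against (West, B): payoffs 44, 13 → best response U.
Player A against (East, F): payoffs 76, 57 → best response U.
Player A against (East, M): payoffs 13, 83 → best response D.
Player A against (East, B): payoffs 25, 18 → best response U.
Player B against (U, F): payoffs 30, 25 → best response West.
Player B against (U, M): payoffs 39, 68 → best response East.
Player B against (U, B): payoffs 85, 74 → best response West.
Player B against (D, F): payoffs 20, 58 → best response East.
Player B against (D, M): payoffs 27, 29 → best response East.
Player B against (D, B): payoffs 35, 43 → best response East.
Player C against (U, West): payoffs 73, 50, 94 → best response B.
Player C against (U, East): payoffs 34, 64, 48 → best response M.
Player C against (D, West): payoffs 69, 63, 85 → best response B.
Player C against (D, East): payoffs 73, 56, 48 → best response F.
Mutual best responses: (U, West, B).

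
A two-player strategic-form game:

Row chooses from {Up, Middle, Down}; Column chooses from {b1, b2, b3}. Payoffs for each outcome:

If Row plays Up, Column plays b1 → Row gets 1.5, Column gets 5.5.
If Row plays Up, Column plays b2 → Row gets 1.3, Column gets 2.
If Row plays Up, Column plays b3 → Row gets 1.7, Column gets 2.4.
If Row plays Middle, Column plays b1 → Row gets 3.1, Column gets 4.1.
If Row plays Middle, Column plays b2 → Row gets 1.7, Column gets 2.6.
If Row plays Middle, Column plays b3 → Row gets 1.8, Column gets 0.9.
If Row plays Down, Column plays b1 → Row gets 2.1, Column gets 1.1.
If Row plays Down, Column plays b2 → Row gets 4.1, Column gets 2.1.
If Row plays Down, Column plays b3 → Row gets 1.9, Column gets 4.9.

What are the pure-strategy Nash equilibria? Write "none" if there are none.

Pure-strategy Nash equilibria: (Middle, b1) and (Down, b3)

Check each profile: it is a Nash equilibrium iff no player can strictly gain by switching unilaterally.
(Up, b1): Row can switch to Middle (1.5 → 3.1). Not NE.
(Up, b2): Row can switch to Middle (1.3 → 1.7). Not NE.
(Up, b3): Row can switch to Middle (1.7 → 1.8). Not NE.
(Middle, b1): Row gets 3.1, best alternative 2.1; Column gets 4.1, best alternative 2.6. No profitable deviation — NE.
(Middle, b2): Row can switch to Down (1.7 → 4.1). Not NE.
(Middle, b3): Row can switch to Down (1.8 → 1.9). Not NE.
(Down, b1): Row can switch to Middle (2.1 → 3.1). Not NE.
(Down, b2): Column can switch to b3 (2.1 → 4.9). Not NE.
(Down, b3): Row gets 1.9, best alternative 1.8; Column gets 4.9, best alternative 2.1. No profitable deviation — NE.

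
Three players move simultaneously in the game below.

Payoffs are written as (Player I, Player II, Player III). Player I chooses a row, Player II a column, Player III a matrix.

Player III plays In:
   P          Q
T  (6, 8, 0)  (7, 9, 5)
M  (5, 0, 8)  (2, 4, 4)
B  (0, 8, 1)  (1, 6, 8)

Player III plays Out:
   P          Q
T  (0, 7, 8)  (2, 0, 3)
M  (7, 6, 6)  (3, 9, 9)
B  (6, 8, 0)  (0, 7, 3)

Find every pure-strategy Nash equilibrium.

The pure Nash equilibria are (T, Q, In); (M, Q, Out).

For each strategy profile, look for a profitable unilateral deviation.
(T, P, In): Player II can switch to Q (8 → 9). Not NE.
(T, P, Out): Player I can switch to M (0 → 7). Not NE.
(T, Q, In): Player I gets 7, best alternative 2; Player II gets 9, best alternative 8; Player III gets 5, best alternative 3. No profitable deviation — NE.
(T, Q, Out): Player I can switch to M (2 → 3). Not NE.
(M, P, In): Player I can switch to T (5 → 6). Not NE.
(M, P, Out): Player II can switch to Q (6 → 9). Not NE.
(M, Q, In): Player I can switch to T (2 → 7). Not NE.
(M, Q, Out): Player I gets 3, best alternative 2; Player II gets 9, best alternative 6; Player III gets 9, best alternative 4. No profitable deviation — NE.
(B, P, In): Player I can switch to T (0 → 6). Not NE.
(B, P, Out): Player I can switch to M (6 → 7). Not NE.
(The remaining 2 profiles each have a profitable deviation by the same check.)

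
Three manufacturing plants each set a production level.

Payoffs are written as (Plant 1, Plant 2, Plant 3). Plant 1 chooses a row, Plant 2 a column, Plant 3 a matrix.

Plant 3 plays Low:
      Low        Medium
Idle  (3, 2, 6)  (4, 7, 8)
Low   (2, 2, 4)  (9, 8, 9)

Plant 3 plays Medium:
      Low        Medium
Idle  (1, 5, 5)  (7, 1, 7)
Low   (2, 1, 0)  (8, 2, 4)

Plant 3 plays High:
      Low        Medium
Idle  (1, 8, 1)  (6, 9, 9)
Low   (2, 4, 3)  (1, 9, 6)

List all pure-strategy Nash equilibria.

Pure-strategy Nash equilibria: (Idle, Medium, High); (Low, Medium, Low)

Plant 1 against (Low, Low): payoffs 3, 2 → best response Idle.
Plant 1 against (Low, Medium): payoffs 1, 2 → best response Low.
Plant 1 against (Low, High): payoffs 1, 2 → best response Low.
Plant 1 against (Medium, Low): payoffs 4, 9 → best response Low.
Plant 1 against (Medium, Medium): payoffs 7, 8 → best response Low.
Plant 1 against (Medium, High): payoffs 6, 1 → best response Idle.
Plant 2 against (Idle, Low): payoffs 2, 7 → best response Medium.
Plant 2 against (Idle, Medium): payoffs 5, 1 → best response Low.
Plant 2 against (Idle, High): payoffs 8, 9 → best response Medium.
Plant 2 against (Low, Low): payoffs 2, 8 → best response Medium.
Plant 2 against (Low, Medium): payoffs 1, 2 → best response Medium.
Plant 2 against (Low, High): payoffs 4, 9 → best response Medium.
Plant 3 against (Idle, Low): payoffs 6, 5, 1 → best response Low.
Plant 3 against (Idle, Medium): payoffs 8, 7, 9 → best response High.
Plant 3 against (Low, Low): payoffs 4, 0, 3 → best response Low.
Plant 3 against (Low, Medium): payoffs 9, 4, 6 → best response Low.
Mutual best responses: (Idle, Medium, High); (Low, Medium, Low).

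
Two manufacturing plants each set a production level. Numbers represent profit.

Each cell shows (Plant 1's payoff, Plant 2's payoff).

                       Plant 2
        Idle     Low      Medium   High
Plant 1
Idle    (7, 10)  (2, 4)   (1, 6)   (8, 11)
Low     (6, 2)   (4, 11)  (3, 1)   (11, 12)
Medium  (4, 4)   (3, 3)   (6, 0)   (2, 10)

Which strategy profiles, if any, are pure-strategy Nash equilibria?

Pure NE: (Low, High)

(Idle, Idle): Plant 2 can switch to High (10 → 11). Not NE.
(Idle, Low): Plant 1 can switch to Low (2 → 4). Not NE.
(Idle, Medium): Plant 1 can switch to Low (1 → 3). Not NE.
(Idle, High): Plant 1 can switch to Low (8 → 11). Not NE.
(Low, Idle): Plant 1 can switch to Idle (6 → 7). Not NE.
(Low, Low): Plant 2 can switch to High (11 → 12). Not NE.
(Low, High): Plant 1 gets 11, best alternative 8; Plant 2 gets 12, best alternative 11. No profitable deviation — NE.
(The remaining 5 profiles each have a profitable deviation by the same check.)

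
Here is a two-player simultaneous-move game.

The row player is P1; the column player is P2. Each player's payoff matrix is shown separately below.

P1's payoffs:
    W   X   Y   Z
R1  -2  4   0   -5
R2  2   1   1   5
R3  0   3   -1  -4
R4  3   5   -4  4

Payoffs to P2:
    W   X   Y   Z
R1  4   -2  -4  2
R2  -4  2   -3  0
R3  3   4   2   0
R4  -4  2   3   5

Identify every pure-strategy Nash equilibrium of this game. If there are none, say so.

P1 against W: payoffs -2, 2, 0, 3 → best response R4.
P1 against X: payoffs 4, 1, 3, 5 → best response R4.
P1 against Y: payoffs 0, 1, -1, -4 → best response R2.
P1 against Z: payoffs -5, 5, -4, 4 → best response R2.
P2 against R1: payoffs 4, -2, -4, 2 → best response W.
P2 against R2: payoffs -4, 2, -3, 0 → best response X.
P2 against R3: payoffs 3, 4, 2, 0 → best response X.
P2 against R4: payoffs -4, 2, 3, 5 → best response Z.
No profile is a mutual best response for all players.

none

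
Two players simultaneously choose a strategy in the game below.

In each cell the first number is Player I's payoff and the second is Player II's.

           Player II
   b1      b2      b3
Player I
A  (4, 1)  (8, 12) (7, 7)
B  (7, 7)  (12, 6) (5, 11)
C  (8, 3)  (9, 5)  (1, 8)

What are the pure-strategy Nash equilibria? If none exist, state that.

Check each profile: it is a Nash equilibrium iff no player can strictly gain by switching unilaterally.
(A, b1): Player I can switch to B (4 → 7). Not NE.
(A, b2): Player I can switch to B (8 → 12). Not NE.
(A, b3): Player II can switch to b2 (7 → 12). Not NE.
(B, b1): Player I can switch to C (7 → 8). Not NE.
(B, b2): Player II can switch to b1 (6 → 7). Not NE.
(B, b3): Player I can switch to A (5 → 7). Not NE.
(C, b1): Player II can switch to b2 (3 → 5). Not NE.
(C, b2): Player I can switch to B (9 → 12). Not NE.
(C, b3): Player I can switch to A (1 → 7). Not NE.

none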